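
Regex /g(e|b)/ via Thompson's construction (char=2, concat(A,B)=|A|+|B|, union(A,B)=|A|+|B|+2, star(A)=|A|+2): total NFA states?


Syntax tree has 3 char leaf(s), 1 union(s), 0 star(s)
chars contribute 3×2 = 6; each union adds +2; each star adds +2
Total: 6 + 2 + 0 = 8 states


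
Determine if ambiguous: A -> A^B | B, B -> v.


precedence layered via separate nonterminal B: deterministic
Unambiguous


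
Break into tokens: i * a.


Scan left to right, longest-match per lexeme
Tokens: ID(i), OP(*), ID(a)


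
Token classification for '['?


Pattern: delimiter/punctuation
Type: PUNCTUATION


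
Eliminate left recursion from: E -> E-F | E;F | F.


Left-recursive alternatives: E-F, E;F; non-recursive: F
Introduce E': E -> FE', E' -> -FE' | ;FE' | ε


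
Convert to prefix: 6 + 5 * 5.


'*' binds tighter: tree is (+ 6 (* 5 5))
Prefix: + 6 * 5 5


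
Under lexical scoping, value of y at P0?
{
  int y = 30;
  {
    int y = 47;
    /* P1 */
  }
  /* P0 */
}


y declared in the same block as P0
y = 30


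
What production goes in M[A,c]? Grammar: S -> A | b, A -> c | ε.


For [A, c]: 'c' ∈ FIRST(c)
Entry: A -> c


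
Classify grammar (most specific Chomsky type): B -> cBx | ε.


Single nonterminal LHS, but c^n x^n is not regular
Classification: Type 2 (Context-Free)


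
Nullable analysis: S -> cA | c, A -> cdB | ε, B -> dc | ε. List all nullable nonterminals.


A nonterminal is nullable iff some alternative derives ε (directly, or every symbol in it is nullable)
Nullable: {A, B}


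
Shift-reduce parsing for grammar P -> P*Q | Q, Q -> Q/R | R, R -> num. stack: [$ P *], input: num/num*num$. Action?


no handle ('P*' is not any RHS); shift 'num'
Action: shift


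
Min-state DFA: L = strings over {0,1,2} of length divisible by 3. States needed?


Track length mod 3: states 0..2, accept at 0
Minimal DFA: 3 states


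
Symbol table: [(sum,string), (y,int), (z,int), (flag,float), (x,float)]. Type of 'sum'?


Lookup 'sum' → type string


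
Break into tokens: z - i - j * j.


Scan left to right, longest-match per lexeme
Tokens: ID(z), OP(-), ID(i), OP(-), ID(j), OP(*), ID(j)


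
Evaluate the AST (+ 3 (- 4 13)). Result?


Evaluate inner: (- 4 13) = -9
Evaluate root: (+ 3 -9) = -6
Result: -6


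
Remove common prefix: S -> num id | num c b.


Common prefix: 'num'
Factored: S -> num S', S' -> id | c b


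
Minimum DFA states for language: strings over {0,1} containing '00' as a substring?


KMP-style automaton: 2 progress states + 1 absorbing accept = 3
Minimal DFA: 3 states


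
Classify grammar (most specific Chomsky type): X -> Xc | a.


Left-linear: every RHS is a terminal or one nonterminal followed by a terminal
Classification: Type 3 (Regular)


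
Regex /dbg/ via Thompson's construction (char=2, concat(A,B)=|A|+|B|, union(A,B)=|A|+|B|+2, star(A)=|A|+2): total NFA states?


Syntax tree has 3 char leaf(s), 0 union(s), 0 star(s)
chars contribute 3×2 = 6; each union adds +2; each star adds +2
Total: 6 + 0 + 0 = 6 states


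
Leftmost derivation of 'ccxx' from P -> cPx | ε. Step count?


Derivation: P => cPx => ccPxx => ccxx
Steps: 3


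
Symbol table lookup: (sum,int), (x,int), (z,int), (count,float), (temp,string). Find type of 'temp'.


Lookup 'temp' → type string


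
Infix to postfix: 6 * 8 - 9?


Left to right (same or higher precedence on left)
Postfix: 6 8 * 9 -


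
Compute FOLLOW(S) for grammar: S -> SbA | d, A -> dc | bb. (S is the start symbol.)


$ ∈ FOLLOW(S). For each A -> αBβ: add FIRST(β)\{ε} to FOLLOW(B); if β nullable, add FOLLOW(A).
FOLLOW(S) = {$, b}


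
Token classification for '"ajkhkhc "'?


Pattern: double-quoted sequence
Type: STRING_LITERAL


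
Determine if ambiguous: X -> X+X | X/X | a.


'a+a/a' has two parse trees (no precedence encoded between + and /)
Ambiguous


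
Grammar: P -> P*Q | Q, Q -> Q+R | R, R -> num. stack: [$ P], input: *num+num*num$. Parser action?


shift '*' to continue P -> P*Q
Action: shift


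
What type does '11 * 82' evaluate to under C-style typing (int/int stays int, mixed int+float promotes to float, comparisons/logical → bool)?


Operand types: int * int
Rule: mixed int/float promotes to float; int/int stays int
Result type: int


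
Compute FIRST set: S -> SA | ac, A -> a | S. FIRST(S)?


Per alternative of S: FIRST(SA) = {a}; FIRST(ac) = {a}
FIRST(S) = {a}


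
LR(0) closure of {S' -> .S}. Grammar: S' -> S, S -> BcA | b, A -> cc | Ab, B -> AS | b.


Start: S' -> .S
For each item with dot before a nonterminal B, add B -> .γ for every B-production
Closure: [S' -> .S, S -> .BcA, S -> .b, B -> .AS, B -> .b, A -> .cc, A -> .Ab]


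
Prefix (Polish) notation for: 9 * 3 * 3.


left-to-right (same/higher precedence on left): tree is (* (* 9 3) 3)
Prefix: * * 9 3 3


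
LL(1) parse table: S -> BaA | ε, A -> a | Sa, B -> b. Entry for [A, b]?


For [A, b]: 'b' ∈ FIRST(Sa)
Entry: A -> Sa


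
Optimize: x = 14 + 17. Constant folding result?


14 + 17 = 31 at compile time
Optimized: x = 31


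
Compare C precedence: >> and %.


'%' is multiplicative (level 10); '>>' is shift (level 8)
Higher level binds tighter
'%' has higher precedence than '>>'


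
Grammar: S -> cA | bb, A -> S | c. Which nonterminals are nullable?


A nonterminal is nullable iff some alternative derives ε (directly, or every symbol in it is nullable)
Nullable: {}


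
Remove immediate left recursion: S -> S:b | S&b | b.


Left-recursive alternatives: S:b, S&b; non-recursive: b
Introduce S': S -> bS', S' -> :bS' | &bS' | ε


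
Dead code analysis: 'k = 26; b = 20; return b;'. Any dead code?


k is assigned but never read
Dead: 'k = 26'


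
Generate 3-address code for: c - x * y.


Break into single-operator statements:
t1 = x * y
t2 = c - t1


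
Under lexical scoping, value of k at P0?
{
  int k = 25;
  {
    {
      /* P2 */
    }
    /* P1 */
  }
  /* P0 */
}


k declared in the same block as P0
k = 25


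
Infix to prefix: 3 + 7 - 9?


left-to-right (same/higher precedence on left): tree is (- (+ 3 7) 9)
Prefix: - + 3 7 9


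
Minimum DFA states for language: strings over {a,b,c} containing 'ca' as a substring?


KMP-style automaton: 2 progress states + 1 absorbing accept = 3
Minimal DFA: 3 states


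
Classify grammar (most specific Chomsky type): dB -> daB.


LHS has context (more than one symbol) and |LHS| ≤ |RHS|
Classification: Type 1 (Context-Sensitive)


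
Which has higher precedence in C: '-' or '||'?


'-' is additive (level 9); '||' is logical OR (level 1)
Higher level binds tighter
'-' has higher precedence than '||'


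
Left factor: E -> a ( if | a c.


Common prefix: 'a'
Factored: E -> a E', E' -> ( if | c


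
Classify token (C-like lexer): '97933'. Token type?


Pattern: digits only
Type: INTEGER_LITERAL


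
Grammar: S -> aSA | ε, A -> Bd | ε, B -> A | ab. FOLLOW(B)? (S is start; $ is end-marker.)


$ ∈ FOLLOW(S). For each A -> αBβ: add FIRST(β)\{ε} to FOLLOW(B); if β nullable, add FOLLOW(A).
FOLLOW(B) = {d}


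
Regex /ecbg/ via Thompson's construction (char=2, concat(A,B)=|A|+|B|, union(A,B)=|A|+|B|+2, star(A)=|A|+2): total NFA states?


Syntax tree has 4 char leaf(s), 0 union(s), 0 star(s)
chars contribute 4×2 = 8; each union adds +2; each star adds +2
Total: 8 + 0 + 0 = 8 states


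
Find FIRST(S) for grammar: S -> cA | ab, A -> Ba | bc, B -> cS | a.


Per alternative of S: FIRST(cA) = {c}; FIRST(ab) = {a}
FIRST(S) = {a, c}


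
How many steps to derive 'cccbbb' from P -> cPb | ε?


Derivation: P => cPb => ccPbb => cccPbbb => cccbbb
Steps: 4


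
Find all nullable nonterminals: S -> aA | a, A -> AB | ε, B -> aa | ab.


A nonterminal is nullable iff some alternative derives ε (directly, or every symbol in it is nullable)
Nullable: {A}


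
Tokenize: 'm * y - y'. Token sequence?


Scan left to right, longest-match per lexeme
Tokens: ID(m), OP(*), ID(y), OP(-), ID(y)


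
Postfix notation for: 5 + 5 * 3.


* has higher precedence, evaluate 5*3 first
Postfix: 5 5 3 * +


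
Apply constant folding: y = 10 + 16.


10 + 16 = 26 at compile time
Optimized: y = 26


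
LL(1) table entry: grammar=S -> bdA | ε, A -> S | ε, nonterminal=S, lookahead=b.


For [S, b]: 'b' ∈ FIRST(bdA)
Entry: S -> bdA


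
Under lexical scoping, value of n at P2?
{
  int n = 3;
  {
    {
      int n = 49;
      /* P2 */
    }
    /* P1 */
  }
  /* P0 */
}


n declared in the same block as P2
n = 49


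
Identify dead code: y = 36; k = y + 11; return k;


y is read by k's definition; k is returned
No dead code


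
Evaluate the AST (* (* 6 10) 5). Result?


Evaluate inner: (* 6 10) = 60
Evaluate root: (* 60 5) = 300
Result: 300


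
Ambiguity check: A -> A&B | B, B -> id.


precedence layered via separate nonterminal B: deterministic
Unambiguous


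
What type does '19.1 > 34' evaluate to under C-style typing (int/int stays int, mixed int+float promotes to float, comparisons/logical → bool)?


Operand types: float > int
Rule: comparison yields bool
Result type: bool


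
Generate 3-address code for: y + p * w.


Break into single-operator statements:
t1 = p * w
t2 = y + t1


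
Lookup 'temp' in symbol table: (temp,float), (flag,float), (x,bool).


Lookup 'temp' → type float


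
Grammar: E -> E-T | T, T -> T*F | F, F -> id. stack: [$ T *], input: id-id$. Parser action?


no handle; shift 'id'
Action: shift


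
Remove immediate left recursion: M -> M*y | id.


Left-recursive alternatives: M*y; non-recursive: id
Introduce M': M -> idM', M' -> *yM' | ε


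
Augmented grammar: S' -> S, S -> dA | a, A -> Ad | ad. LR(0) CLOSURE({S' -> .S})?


Start: S' -> .S
For each item with dot before a nonterminal B, add B -> .γ for every B-production
Closure: [S' -> .S, S -> .dA, S -> .a]


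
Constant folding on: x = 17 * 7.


17 * 7 = 119 at compile time
Optimized: x = 119


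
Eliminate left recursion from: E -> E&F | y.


Left-recursive alternatives: E&F; non-recursive: y
Introduce E': E -> yE', E' -> &FE' | ε


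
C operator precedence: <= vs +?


'+' is additive (level 9); '<=' is relational (level 7)
Higher level binds tighter
'+' has higher precedence than '<='


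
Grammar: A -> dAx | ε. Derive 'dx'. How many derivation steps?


Derivation: A => dAx => dx
Steps: 2


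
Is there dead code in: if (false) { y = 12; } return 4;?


condition is constant false, so the whole block is unreachable
Dead: 'if (false) { y = 12; }'


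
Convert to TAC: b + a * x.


Break into single-operator statements:
t1 = a * x
t2 = b + t1


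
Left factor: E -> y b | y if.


Common prefix: 'y'
Factored: E -> y E', E' -> b | if


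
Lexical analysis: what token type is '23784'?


Pattern: digits only
Type: INTEGER_LITERAL


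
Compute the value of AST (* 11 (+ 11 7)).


Evaluate inner: (+ 11 7) = 18
Evaluate root: (* 11 18) = 198
Result: 198


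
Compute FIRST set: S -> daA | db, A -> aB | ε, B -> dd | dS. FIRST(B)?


Per alternative of B: FIRST(dd) = {d}; FIRST(dS) = {d}
FIRST(B) = {d}


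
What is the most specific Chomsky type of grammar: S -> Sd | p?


Left-linear: every RHS is a terminal or one nonterminal followed by a terminal
Classification: Type 3 (Regular)


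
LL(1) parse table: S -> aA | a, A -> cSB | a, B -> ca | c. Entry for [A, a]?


For [A, a]: 'a' ∈ FIRST(a)
Entry: A -> a


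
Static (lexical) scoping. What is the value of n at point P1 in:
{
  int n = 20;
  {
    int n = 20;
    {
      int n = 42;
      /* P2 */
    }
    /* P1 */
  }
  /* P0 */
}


n declared in the same block as P1
n = 20


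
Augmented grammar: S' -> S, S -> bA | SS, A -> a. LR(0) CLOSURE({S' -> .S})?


Start: S' -> .S
For each item with dot before a nonterminal B, add B -> .γ for every B-production
Closure: [S' -> .S, S -> .bA, S -> .SS]


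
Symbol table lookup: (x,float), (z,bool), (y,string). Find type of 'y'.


Lookup 'y' → type string


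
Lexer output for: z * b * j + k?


Scan left to right, longest-match per lexeme
Tokens: ID(z), OP(*), ID(b), OP(*), ID(j), OP(+), ID(k)


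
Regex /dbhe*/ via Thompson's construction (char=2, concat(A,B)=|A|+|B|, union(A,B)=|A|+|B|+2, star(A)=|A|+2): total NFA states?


Syntax tree has 4 char leaf(s), 0 union(s), 1 star(s)
chars contribute 4×2 = 8; each union adds +2; each star adds +2
Total: 8 + 0 + 2 = 10 states


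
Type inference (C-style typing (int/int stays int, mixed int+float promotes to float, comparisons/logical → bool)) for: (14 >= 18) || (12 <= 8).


Operand types: bool || bool
Rule: logical operators take bool operands and yield bool
Result type: bool


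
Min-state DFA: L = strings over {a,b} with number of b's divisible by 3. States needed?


Track (count of b) mod 3: states 0..2, accept at 0
Minimal DFA: 3 states


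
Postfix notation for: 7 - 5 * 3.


* has higher precedence, evaluate 5*3 first
Postfix: 7 5 3 * -


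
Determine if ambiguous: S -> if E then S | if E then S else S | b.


dangling else: 'if E then if E then b else b' parses two ways
Ambiguous


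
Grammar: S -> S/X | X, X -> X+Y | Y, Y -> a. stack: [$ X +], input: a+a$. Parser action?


no handle; shift 'a'
Action: shift


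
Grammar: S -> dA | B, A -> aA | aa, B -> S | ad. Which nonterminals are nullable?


A nonterminal is nullable iff some alternative derives ε (directly, or every symbol in it is nullable)
Nullable: {}


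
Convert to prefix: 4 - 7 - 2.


left-to-right (same/higher precedence on left): tree is (- (- 4 7) 2)
Prefix: - - 4 7 2


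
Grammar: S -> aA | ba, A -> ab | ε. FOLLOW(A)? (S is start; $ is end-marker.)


$ ∈ FOLLOW(S). For each A -> αBβ: add FIRST(β)\{ε} to FOLLOW(B); if β nullable, add FOLLOW(A).
FOLLOW(A) = {$}


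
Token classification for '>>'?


Pattern: operator symbol
Type: OPERATOR


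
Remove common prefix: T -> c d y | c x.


Common prefix: 'c'
Factored: T -> c T', T' -> d y | x


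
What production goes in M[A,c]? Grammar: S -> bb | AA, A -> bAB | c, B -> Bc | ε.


For [A, c]: 'c' ∈ FIRST(c)
Entry: A -> c


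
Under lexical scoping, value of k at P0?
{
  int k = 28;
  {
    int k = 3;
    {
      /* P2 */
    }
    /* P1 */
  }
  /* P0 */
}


k declared in the same block as P0
k = 28


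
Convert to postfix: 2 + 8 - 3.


Left to right (same or higher precedence on left)
Postfix: 2 8 + 3 -


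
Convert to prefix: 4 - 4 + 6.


left-to-right (same/higher precedence on left): tree is (+ (- 4 4) 6)
Prefix: + - 4 4 6


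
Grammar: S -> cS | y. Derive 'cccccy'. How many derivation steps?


Derivation: S => cS => ccS => cccS => ccccS => cccccS => cccccy
Steps: 6


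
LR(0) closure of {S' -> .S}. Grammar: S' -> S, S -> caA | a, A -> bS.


Start: S' -> .S
For each item with dot before a nonterminal B, add B -> .γ for every B-production
Closure: [S' -> .S, S -> .caA, S -> .a]


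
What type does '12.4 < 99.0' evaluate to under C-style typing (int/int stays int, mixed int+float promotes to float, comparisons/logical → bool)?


Operand types: float < float
Rule: comparison yields bool
Result type: bool


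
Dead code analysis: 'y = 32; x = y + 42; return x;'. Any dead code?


y is read by x's definition; x is returned
No dead code


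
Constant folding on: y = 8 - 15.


8 - 15 = -7 at compile time
Optimized: y = -7


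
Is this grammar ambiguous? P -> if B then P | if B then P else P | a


dangling else: 'if B then if B then a else a' parses two ways
Ambiguous


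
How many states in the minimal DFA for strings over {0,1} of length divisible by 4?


Track length mod 4: states 0..3, accept at 0
Minimal DFA: 4 states


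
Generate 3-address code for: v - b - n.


Break into single-operator statements:
t1 = v - b
t2 = t1 - n


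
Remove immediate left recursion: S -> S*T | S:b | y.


Left-recursive alternatives: S*T, S:b; non-recursive: y
Introduce S': S -> yS', S' -> *TS' | :bS' | ε


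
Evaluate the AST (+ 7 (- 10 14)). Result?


Evaluate inner: (- 10 14) = -4
Evaluate root: (+ 7 -4) = 3
Result: 3


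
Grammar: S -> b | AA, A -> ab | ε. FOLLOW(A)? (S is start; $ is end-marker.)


$ ∈ FOLLOW(S). For each A -> αBβ: add FIRST(β)\{ε} to FOLLOW(B); if β nullable, add FOLLOW(A).
FOLLOW(A) = {$, a}


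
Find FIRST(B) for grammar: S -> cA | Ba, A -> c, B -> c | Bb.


Per alternative of B: FIRST(c) = {c}; FIRST(Bb) = {c}
FIRST(B) = {c}


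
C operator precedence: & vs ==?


'==' is equality (level 6); '&' is bitwise AND (level 5)
Higher level binds tighter
'==' has higher precedence than '&'


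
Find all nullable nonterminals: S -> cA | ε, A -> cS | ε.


A nonterminal is nullable iff some alternative derives ε (directly, or every symbol in it is nullable)
Nullable: {A, S}


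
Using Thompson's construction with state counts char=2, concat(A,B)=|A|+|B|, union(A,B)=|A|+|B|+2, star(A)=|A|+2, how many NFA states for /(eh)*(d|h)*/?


Syntax tree has 4 char leaf(s), 1 union(s), 2 star(s)
chars contribute 4×2 = 8; each union adds +2; each star adds +2
Total: 8 + 2 + 4 = 14 states


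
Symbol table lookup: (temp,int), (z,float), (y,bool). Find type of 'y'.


Lookup 'y' → type bool


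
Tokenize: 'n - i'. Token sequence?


Scan left to right, longest-match per lexeme
Tokens: ID(n), OP(-), ID(i)


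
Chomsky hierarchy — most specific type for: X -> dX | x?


Right-linear: every RHS is a terminal or a terminal followed by one nonterminal
Classification: Type 3 (Regular)


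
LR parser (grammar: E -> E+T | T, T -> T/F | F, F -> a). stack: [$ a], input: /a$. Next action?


'a' on top is the handle for F -> a
Action: reduce (F -> a)


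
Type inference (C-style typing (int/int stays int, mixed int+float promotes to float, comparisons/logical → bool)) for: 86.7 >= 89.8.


Operand types: float >= float
Rule: comparison yields bool
Result type: bool


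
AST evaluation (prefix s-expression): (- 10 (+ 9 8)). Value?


Evaluate inner: (+ 9 8) = 17
Evaluate root: (- 10 17) = -7
Result: -7


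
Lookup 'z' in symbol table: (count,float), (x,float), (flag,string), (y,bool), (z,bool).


Lookup 'z' → type bool


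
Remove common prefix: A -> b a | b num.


Common prefix: 'b'
Factored: A -> b A', A' -> a | num


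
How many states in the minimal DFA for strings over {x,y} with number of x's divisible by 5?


Track (count of x) mod 5: states 0..4, accept at 0
Minimal DFA: 5 states


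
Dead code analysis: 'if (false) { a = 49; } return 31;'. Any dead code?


condition is constant false, so the whole block is unreachable
Dead: 'if (false) { a = 49; }'


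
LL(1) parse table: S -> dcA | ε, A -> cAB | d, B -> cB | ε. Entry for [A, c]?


For [A, c]: 'c' ∈ FIRST(cAB)
Entry: A -> cAB


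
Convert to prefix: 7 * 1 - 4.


left-to-right (same/higher precedence on left): tree is (- (* 7 1) 4)
Prefix: - * 7 1 4


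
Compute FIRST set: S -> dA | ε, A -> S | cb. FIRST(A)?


Per alternative of A: FIRST(S) = {d, ε}; FIRST(cb) = {c}
FIRST(A) = {c, d, ε}


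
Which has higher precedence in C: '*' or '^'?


'*' is multiplicative (level 10); '^' is bitwise XOR (level 4)
Higher level binds tighter
'*' has higher precedence than '^'


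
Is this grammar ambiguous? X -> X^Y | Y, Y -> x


precedence layered via separate nonterminal Y: deterministic
Unambiguous


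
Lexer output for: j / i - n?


Scan left to right, longest-match per lexeme
Tokens: ID(j), OP(/), ID(i), OP(-), ID(n)


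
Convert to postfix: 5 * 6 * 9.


Left to right (same or higher precedence on left)
Postfix: 5 6 * 9 *


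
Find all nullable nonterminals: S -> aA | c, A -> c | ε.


A nonterminal is nullable iff some alternative derives ε (directly, or every symbol in it is nullable)
Nullable: {A}


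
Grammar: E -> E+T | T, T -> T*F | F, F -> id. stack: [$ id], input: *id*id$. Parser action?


'id' on top is the handle for F -> id
Action: reduce (F -> id)


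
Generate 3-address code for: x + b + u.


Break into single-operator statements:
t1 = x + b
t2 = t1 + u


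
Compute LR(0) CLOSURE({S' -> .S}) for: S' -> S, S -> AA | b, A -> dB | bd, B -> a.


Start: S' -> .S
For each item with dot before a nonterminal B, add B -> .γ for every B-production
Closure: [S' -> .S, S -> .AA, S -> .b, A -> .dB, A -> .bd]


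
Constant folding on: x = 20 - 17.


20 - 17 = 3 at compile time
Optimized: x = 3


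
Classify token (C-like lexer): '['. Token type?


Pattern: delimiter/punctuation
Type: PUNCTUATION


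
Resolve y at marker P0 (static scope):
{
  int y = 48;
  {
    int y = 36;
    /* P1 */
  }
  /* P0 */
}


y declared in the same block as P0
y = 48


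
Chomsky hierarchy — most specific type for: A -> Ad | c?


Left-linear: every RHS is a terminal or one nonterminal followed by a terminal
Classification: Type 3 (Regular)


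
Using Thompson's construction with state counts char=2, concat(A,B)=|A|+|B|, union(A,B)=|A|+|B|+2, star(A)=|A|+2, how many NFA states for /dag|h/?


Syntax tree has 4 char leaf(s), 1 union(s), 0 star(s)
chars contribute 4×2 = 8; each union adds +2; each star adds +2
Total: 8 + 2 + 0 = 10 states


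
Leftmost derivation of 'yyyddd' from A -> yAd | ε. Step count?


Derivation: A => yAd => yyAdd => yyyAddd => yyyddd
Steps: 4


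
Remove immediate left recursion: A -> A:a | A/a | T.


Left-recursive alternatives: A:a, A/a; non-recursive: T
Introduce A': A -> TA', A' -> :aA' | /aA' | ε


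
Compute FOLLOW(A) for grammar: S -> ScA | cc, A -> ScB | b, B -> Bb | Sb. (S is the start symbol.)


$ ∈ FOLLOW(S). For each A -> αBβ: add FIRST(β)\{ε} to FOLLOW(B); if β nullable, add FOLLOW(A).
FOLLOW(A) = {$, b, c}


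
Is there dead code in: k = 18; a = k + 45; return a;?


k is read by a's definition; a is returned
No dead code


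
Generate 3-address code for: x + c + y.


Break into single-operator statements:
t1 = x + c
t2 = t1 + y


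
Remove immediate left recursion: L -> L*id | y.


Left-recursive alternatives: L*id; non-recursive: y
Introduce L': L -> yL', L' -> *idL' | ε


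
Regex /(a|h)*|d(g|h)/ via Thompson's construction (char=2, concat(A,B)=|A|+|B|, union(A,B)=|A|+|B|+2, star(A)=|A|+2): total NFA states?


Syntax tree has 5 char leaf(s), 3 union(s), 1 star(s)
chars contribute 5×2 = 10; each union adds +2; each star adds +2
Total: 10 + 6 + 2 = 18 states


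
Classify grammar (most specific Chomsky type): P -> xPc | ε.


Single nonterminal LHS, but x^n c^n is not regular
Classification: Type 2 (Context-Free)


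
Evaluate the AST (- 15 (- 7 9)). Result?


Evaluate inner: (- 7 9) = -2
Evaluate root: (- 15 -2) = 17
Result: 17


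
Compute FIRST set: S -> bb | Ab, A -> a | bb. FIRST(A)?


Per alternative of A: FIRST(a) = {a}; FIRST(bb) = {b}
FIRST(A) = {a, b}


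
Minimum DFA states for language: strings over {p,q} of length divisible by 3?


Track length mod 3: states 0..2, accept at 0
Minimal DFA: 3 states


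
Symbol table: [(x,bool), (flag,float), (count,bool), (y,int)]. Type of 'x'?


Lookup 'x' → type bool


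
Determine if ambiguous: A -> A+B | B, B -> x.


precedence layered via separate nonterminal B: deterministic
Unambiguous


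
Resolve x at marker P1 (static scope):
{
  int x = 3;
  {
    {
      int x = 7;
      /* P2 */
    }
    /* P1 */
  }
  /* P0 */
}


P1's block does not declare x; resolves to the enclosing declaration at depth 0
x = 3


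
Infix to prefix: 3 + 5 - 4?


left-to-right (same/higher precedence on left): tree is (- (+ 3 5) 4)
Prefix: - + 3 5 4


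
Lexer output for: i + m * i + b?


Scan left to right, longest-match per lexeme
Tokens: ID(i), OP(+), ID(m), OP(*), ID(i), OP(+), ID(b)


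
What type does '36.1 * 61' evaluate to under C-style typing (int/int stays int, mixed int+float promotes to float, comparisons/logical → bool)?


Operand types: float * int
Rule: mixed int/float promotes to float; int/int stays int
Result type: float


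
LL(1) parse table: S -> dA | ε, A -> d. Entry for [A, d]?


For [A, d]: 'd' ∈ FIRST(d)
Entry: A -> d


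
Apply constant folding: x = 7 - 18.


7 - 18 = -11 at compile time
Optimized: x = -11


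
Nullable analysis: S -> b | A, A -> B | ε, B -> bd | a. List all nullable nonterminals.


A nonterminal is nullable iff some alternative derives ε (directly, or every symbol in it is nullable)
Nullable: {A, S}


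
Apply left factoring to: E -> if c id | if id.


Common prefix: 'if'
Factored: E -> if E', E' -> c id | id


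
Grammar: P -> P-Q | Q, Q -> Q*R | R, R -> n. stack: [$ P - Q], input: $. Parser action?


handle 'P-Q' on top; lookahead ∈ FOLLOW(P) = {-, $}
Action: reduce (P -> P-Q)


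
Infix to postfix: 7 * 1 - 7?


Left to right (same or higher precedence on left)
Postfix: 7 1 * 7 -


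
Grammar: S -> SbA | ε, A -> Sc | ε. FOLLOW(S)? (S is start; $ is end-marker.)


$ ∈ FOLLOW(S). For each A -> αBβ: add FIRST(β)\{ε} to FOLLOW(B); if β nullable, add FOLLOW(A).
FOLLOW(S) = {$, b, c}


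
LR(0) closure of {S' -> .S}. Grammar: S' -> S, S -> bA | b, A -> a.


Start: S' -> .S
For each item with dot before a nonterminal B, add B -> .γ for every B-production
Closure: [S' -> .S, S -> .bA, S -> .b]


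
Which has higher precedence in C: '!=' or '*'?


'*' is multiplicative (level 10); '!=' is equality (level 6)
Higher level binds tighter
'*' has higher precedence than '!='


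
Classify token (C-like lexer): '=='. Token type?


Pattern: operator symbol
Type: OPERATOR


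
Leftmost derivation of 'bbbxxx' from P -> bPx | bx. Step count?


Derivation: P => bPx => bbPxx => bbbxxx
Steps: 3


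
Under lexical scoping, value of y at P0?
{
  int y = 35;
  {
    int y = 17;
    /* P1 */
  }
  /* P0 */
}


y declared in the same block as P0
y = 35


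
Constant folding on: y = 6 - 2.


6 - 2 = 4 at compile time
Optimized: y = 4


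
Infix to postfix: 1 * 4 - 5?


Left to right (same or higher precedence on left)
Postfix: 1 4 * 5 -


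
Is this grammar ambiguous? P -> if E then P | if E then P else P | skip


dangling else: 'if E then if E then skip else skip' parses two ways
Ambiguous


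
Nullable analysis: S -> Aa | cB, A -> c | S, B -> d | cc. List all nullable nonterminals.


A nonterminal is nullable iff some alternative derives ε (directly, or every symbol in it is nullable)
Nullable: {}


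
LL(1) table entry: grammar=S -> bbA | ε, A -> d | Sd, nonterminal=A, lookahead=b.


For [A, b]: 'b' ∈ FIRST(Sd)
Entry: A -> Sd


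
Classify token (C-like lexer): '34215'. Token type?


Pattern: digits only
Type: INTEGER_LITERAL


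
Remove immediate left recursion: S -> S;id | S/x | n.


Left-recursive alternatives: S;id, S/x; non-recursive: n
Introduce S': S -> nS', S' -> ;idS' | /xS' | ε


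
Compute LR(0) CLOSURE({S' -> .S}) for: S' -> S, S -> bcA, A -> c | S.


Start: S' -> .S
For each item with dot before a nonterminal B, add B -> .γ for every B-production
Closure: [S' -> .S, S -> .bcA]


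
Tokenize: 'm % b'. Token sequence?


Scan left to right, longest-match per lexeme
Tokens: ID(m), OP(%), ID(b)


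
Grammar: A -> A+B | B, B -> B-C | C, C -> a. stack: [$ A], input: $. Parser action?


start symbol A on stack, input exhausted
Action: accept


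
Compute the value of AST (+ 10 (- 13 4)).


Evaluate inner: (- 13 4) = 9
Evaluate root: (+ 10 9) = 19
Result: 19


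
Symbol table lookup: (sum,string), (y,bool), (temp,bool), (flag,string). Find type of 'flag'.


Lookup 'flag' → type string


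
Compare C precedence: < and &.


'<' is relational (level 7); '&' is bitwise AND (level 5)
Higher level binds tighter
'<' has higher precedence than '&'


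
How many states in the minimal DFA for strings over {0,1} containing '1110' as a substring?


KMP-style automaton: 4 progress states + 1 absorbing accept = 5
Minimal DFA: 5 states


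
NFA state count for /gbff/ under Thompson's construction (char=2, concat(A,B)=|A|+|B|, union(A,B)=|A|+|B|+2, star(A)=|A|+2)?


Syntax tree has 4 char leaf(s), 0 union(s), 0 star(s)
chars contribute 4×2 = 8; each union adds +2; each star adds +2
Total: 8 + 0 + 0 = 8 states


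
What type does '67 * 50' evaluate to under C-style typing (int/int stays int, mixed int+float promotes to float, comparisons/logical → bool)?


Operand types: int * int
Rule: mixed int/float promotes to float; int/int stays int
Result type: int


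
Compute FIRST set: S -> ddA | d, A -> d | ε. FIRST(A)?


Per alternative of A: FIRST(d) = {d}; FIRST(ε) = {ε}
FIRST(A) = {d, ε}


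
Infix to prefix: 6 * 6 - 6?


left-to-right (same/higher precedence on left): tree is (- (* 6 6) 6)
Prefix: - * 6 6 6


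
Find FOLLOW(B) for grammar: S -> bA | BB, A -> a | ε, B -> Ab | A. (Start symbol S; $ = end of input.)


$ ∈ FOLLOW(S). For each A -> αBβ: add FIRST(β)\{ε} to FOLLOW(B); if β nullable, add FOLLOW(A).
FOLLOW(B) = {$, a, b}


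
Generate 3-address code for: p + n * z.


Break into single-operator statements:
t1 = n * z
t2 = p + t1


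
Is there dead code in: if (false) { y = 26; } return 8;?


condition is constant false, so the whole block is unreachable
Dead: 'if (false) { y = 26; }'


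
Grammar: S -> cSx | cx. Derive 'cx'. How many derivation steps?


Derivation: S => cx
Steps: 1


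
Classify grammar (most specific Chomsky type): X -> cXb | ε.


Single nonterminal LHS, but c^n b^n is not regular
Classification: Type 2 (Context-Free)


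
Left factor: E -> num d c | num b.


Common prefix: 'num'
Factored: E -> num E', E' -> d c | b


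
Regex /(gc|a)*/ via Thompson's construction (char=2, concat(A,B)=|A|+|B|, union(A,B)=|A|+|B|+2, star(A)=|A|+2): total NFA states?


Syntax tree has 3 char leaf(s), 1 union(s), 1 star(s)
chars contribute 3×2 = 6; each union adds +2; each star adds +2
Total: 6 + 2 + 2 = 10 states


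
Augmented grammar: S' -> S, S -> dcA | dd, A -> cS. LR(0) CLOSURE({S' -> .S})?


Start: S' -> .S
For each item with dot before a nonterminal B, add B -> .γ for every B-production
Closure: [S' -> .S, S -> .dcA, S -> .dd]


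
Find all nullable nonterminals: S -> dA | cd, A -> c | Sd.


A nonterminal is nullable iff some alternative derives ε (directly, or every symbol in it is nullable)
Nullable: {}


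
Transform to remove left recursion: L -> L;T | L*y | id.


Left-recursive alternatives: L;T, L*y; non-recursive: id
Introduce L': L -> idL', L' -> ;TL' | *yL' | ε


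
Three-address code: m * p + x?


Break into single-operator statements:
t1 = m * p
t2 = t1 + x


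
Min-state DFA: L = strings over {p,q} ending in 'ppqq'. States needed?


Track the longest suffix of input matching a prefix of 'ppqq': 5 classes (prefixes of length 0..4)
Minimal DFA: 5 states


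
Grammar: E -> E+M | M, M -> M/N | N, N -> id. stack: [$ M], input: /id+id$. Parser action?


shift '/' to continue M -> M/N
Action: shift


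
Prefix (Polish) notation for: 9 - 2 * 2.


'*' binds tighter: tree is (- 9 (* 2 2))
Prefix: - 9 * 2 2


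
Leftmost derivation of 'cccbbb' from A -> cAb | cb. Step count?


Derivation: A => cAb => ccAbb => cccbbb
Steps: 3


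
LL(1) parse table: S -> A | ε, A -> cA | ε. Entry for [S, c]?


For [S, c]: 'c' ∈ FIRST(A)
Entry: S -> A


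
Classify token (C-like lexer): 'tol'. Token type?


Pattern: letter/underscore followed by alphanumerics, not a keyword
Type: IDENTIFIER


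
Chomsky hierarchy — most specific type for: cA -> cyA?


LHS has context (more than one symbol) and |LHS| ≤ |RHS|
Classification: Type 1 (Context-Sensitive)


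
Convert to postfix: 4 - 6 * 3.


* has higher precedence, evaluate 6*3 first
Postfix: 4 6 3 * -


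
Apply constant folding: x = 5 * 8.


5 * 8 = 40 at compile time
Optimized: x = 40


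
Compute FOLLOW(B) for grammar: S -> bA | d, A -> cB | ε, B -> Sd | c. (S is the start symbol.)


$ ∈ FOLLOW(S). For each A -> αBβ: add FIRST(β)\{ε} to FOLLOW(B); if β nullable, add FOLLOW(A).
FOLLOW(B) = {$, d}


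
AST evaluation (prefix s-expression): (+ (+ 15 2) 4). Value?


Evaluate inner: (+ 15 2) = 17
Evaluate root: (+ 17 4) = 21
Result: 21


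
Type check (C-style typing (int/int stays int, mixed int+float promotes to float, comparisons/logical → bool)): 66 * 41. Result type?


Operand types: int * int
Rule: mixed int/float promotes to float; int/int stays int
Result type: int


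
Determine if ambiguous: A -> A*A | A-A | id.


'id*id-id' has two parse trees (no precedence encoded between * and -)
Ambiguous


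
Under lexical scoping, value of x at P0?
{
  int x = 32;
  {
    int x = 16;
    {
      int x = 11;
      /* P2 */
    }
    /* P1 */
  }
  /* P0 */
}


x declared in the same block as P0
x = 32


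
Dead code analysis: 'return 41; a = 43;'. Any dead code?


statement follows a return and is unreachable
Dead: 'a = 43'


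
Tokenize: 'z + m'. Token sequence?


Scan left to right, longest-match per lexeme
Tokens: ID(z), OP(+), ID(m)


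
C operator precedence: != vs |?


'!=' is equality (level 6); '|' is bitwise OR (level 3)
Higher level binds tighter
'!=' has higher precedence than '|'


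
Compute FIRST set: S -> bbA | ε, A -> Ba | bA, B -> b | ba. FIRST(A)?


Per alternative of A: FIRST(Ba) = {b}; FIRST(bA) = {b}
FIRST(A) = {b}


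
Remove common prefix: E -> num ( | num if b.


Common prefix: 'num'
Factored: E -> num E', E' -> ( | if b


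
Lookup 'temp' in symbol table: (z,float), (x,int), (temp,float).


Lookup 'temp' → type float


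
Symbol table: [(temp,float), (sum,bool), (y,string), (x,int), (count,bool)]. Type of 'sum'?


Lookup 'sum' → type bool


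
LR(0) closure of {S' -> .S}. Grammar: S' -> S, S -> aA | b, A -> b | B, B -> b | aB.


Start: S' -> .S
For each item with dot before a nonterminal B, add B -> .γ for every B-production
Closure: [S' -> .S, S -> .aA, S -> .b]


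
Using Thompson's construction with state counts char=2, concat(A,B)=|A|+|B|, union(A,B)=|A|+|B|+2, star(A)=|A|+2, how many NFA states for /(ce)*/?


Syntax tree has 2 char leaf(s), 0 union(s), 1 star(s)
chars contribute 2×2 = 4; each union adds +2; each star adds +2
Total: 4 + 0 + 2 = 6 states


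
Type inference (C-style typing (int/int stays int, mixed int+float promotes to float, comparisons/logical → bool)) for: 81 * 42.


Operand types: int * int
Rule: mixed int/float promotes to float; int/int stays int
Result type: int


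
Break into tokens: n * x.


Scan left to right, longest-match per lexeme
Tokens: ID(n), OP(*), ID(x)


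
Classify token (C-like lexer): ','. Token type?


Pattern: delimiter/punctuation
Type: PUNCTUATION


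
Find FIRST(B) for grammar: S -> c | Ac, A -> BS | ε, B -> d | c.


Per alternative of B: FIRST(d) = {d}; FIRST(c) = {c}
FIRST(B) = {c, d}


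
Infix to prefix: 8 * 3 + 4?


left-to-right (same/higher precedence on left): tree is (+ (* 8 3) 4)
Prefix: + * 8 3 4


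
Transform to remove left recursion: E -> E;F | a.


Left-recursive alternatives: E;F; non-recursive: a
Introduce E': E -> aE', E' -> ;FE' | ε


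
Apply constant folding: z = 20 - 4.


20 - 4 = 16 at compile time
Optimized: z = 16


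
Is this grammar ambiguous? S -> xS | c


right-linear, alternatives start with distinct terminals 'x' vs 'c': unique leftmost derivation
Unambiguous


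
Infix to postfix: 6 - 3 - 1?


Left to right (same or higher precedence on left)
Postfix: 6 3 - 1 -


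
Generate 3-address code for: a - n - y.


Break into single-operator statements:
t1 = a - n
t2 = t1 - y


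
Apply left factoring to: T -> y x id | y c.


Common prefix: 'y'
Factored: T -> y T', T' -> x id | c


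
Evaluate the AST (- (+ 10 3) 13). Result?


Evaluate inner: (+ 10 3) = 13
Evaluate root: (- 13 13) = 0
Result: 0


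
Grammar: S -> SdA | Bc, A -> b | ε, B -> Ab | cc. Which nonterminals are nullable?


A nonterminal is nullable iff some alternative derives ε (directly, or every symbol in it is nullable)
Nullable: {A}


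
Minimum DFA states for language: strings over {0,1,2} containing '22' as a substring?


KMP-style automaton: 2 progress states + 1 absorbing accept = 3
Minimal DFA: 3 states


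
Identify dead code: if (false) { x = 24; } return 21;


condition is constant false, so the whole block is unreachable
Dead: 'if (false) { x = 24; }'


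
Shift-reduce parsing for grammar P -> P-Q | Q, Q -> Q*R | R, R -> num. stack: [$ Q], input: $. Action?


lookahead ∉ {*} so Q won't extend; reduce P -> Q
Action: reduce (P -> Q)


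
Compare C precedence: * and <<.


'*' is multiplicative (level 10); '<<' is shift (level 8)
Higher level binds tighter
'*' has higher precedence than '<<'


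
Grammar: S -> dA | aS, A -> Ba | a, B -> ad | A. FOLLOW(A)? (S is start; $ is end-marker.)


$ ∈ FOLLOW(S). For each A -> αBβ: add FIRST(β)\{ε} to FOLLOW(B); if β nullable, add FOLLOW(A).
FOLLOW(A) = {$, a}


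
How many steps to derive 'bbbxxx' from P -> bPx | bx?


Derivation: P => bPx => bbPxx => bbbxxx
Steps: 3


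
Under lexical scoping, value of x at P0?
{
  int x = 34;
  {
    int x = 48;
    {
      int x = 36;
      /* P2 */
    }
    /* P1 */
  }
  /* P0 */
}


x declared in the same block as P0
x = 34


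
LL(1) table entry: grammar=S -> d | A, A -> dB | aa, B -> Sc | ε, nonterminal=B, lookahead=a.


For [B, a]: 'a' ∈ FIRST(Sc)
Entry: B -> Sc


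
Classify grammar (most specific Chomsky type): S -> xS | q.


Right-linear: every RHS is a terminal or a terminal followed by one nonterminal
Classification: Type 3 (Regular)


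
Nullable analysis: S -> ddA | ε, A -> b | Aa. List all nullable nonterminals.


A nonterminal is nullable iff some alternative derives ε (directly, or every symbol in it is nullable)
Nullable: {S}


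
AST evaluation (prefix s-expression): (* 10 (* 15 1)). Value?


Evaluate inner: (* 15 1) = 15
Evaluate root: (* 10 15) = 150
Result: 150


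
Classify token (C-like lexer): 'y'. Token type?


Pattern: letter/underscore followed by alphanumerics, not a keyword
Type: IDENTIFIER


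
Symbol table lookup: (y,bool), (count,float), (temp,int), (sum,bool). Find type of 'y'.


Lookup 'y' → type bool


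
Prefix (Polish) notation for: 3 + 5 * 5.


'*' binds tighter: tree is (+ 3 (* 5 5))
Prefix: + 3 * 5 5


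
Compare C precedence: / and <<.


'/' is multiplicative (level 10); '<<' is shift (level 8)
Higher level binds tighter
'/' has higher precedence than '<<'


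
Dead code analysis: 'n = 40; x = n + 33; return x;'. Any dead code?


n is read by x's definition; x is returned
No dead code


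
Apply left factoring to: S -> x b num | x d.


Common prefix: 'x'
Factored: S -> x S', S' -> b num | d


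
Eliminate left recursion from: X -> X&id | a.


Left-recursive alternatives: X&id; non-recursive: a
Introduce X': X -> aX', X' -> &idX' | ε
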